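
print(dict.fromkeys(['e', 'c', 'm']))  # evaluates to {'e': None, 'c': None, 'm': None}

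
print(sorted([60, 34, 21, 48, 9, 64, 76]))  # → [9, 21, 34, 48, 60, 64, 76]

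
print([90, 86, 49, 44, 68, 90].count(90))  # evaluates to 2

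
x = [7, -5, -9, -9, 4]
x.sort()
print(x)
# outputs [-9, -9, -5, 4, 7]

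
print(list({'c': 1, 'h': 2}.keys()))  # ['c', 'h']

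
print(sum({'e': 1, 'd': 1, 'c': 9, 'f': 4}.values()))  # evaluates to 15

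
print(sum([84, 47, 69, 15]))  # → 215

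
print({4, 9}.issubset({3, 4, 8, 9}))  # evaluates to True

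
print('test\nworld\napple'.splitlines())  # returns ['test', 'world', 'apple']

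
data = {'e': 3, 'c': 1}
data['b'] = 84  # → {'e': 3, 'c': 1, 'b': 84}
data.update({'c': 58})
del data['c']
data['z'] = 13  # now {'e': 3, 'b': 84, 'z': 13}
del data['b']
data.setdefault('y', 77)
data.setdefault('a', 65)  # 65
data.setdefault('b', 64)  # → 64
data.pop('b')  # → 64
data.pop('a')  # 65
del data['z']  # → {'e': 3, 'y': 77}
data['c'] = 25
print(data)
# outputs {'e': 3, 'y': 77, 'c': 25}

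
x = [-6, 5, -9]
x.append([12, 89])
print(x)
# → [-6, 5, -9, [12, 89]]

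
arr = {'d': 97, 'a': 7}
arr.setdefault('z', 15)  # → 15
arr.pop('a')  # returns 7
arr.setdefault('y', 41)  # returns 41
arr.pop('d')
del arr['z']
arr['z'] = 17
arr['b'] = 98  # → {'y': 41, 'z': 17, 'b': 98}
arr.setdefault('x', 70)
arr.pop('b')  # 98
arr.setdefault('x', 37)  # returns 70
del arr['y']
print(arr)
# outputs {'z': 17, 'x': 70}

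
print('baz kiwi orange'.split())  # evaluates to ['baz', 'kiwi', 'orange']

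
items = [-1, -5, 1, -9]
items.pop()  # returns -9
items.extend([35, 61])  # [-1, -5, 1, 35, 61]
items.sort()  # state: [-5, -1, 1, 35, 61]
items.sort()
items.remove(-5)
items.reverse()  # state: [61, 35, 1, -1]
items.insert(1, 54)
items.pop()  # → -1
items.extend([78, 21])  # [61, 54, 35, 1, 78, 21]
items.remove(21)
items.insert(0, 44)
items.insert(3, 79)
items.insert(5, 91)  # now [44, 61, 54, 79, 35, 91, 1, 78]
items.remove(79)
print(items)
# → [44, 61, 54, 35, 91, 1, 78]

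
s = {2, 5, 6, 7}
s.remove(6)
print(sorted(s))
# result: [2, 5, 7]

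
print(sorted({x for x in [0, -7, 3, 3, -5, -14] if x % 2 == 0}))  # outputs [-14, 0]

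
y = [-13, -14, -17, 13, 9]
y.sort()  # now [-17, -14, -13, 9, 13]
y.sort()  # [-17, -14, -13, 9, 13]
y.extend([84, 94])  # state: [-17, -14, -13, 9, 13, 84, 94]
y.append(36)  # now [-17, -14, -13, 9, 13, 84, 94, 36]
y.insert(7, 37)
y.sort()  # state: [-17, -14, -13, 9, 13, 36, 37, 84, 94]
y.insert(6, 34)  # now [-17, -14, -13, 9, 13, 36, 34, 37, 84, 94]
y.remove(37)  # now [-17, -14, -13, 9, 13, 36, 34, 84, 94]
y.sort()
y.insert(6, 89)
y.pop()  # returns 94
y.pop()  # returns 84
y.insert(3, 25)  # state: [-17, -14, -13, 25, 9, 13, 34, 89, 36]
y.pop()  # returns 36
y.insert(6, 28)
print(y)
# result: [-17, -14, -13, 25, 9, 13, 28, 34, 89]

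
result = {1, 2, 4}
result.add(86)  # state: {1, 2, 4, 86}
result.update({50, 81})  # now {1, 2, 4, 50, 81, 86}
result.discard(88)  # {1, 2, 4, 50, 81, 86}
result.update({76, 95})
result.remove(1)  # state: {2, 4, 50, 76, 81, 86, 95}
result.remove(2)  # {4, 50, 76, 81, 86, 95}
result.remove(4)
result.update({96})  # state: {50, 76, 81, 86, 95, 96}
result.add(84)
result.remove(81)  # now {50, 76, 84, 86, 95, 96}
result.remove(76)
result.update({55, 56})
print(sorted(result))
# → [50, 55, 56, 84, 86, 95, 96]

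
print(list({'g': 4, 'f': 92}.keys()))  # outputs ['g', 'f']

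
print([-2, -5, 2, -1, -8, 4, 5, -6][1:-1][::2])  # [-5, -1, 4]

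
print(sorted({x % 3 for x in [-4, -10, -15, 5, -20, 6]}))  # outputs [0, 1, 2]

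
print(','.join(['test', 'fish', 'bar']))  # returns test,fish,bar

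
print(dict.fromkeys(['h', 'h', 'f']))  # {'h': None, 'f': None}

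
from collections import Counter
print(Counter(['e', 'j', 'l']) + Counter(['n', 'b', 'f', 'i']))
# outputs Counter({'e': 1, 'j': 1, 'l': 1, 'n': 1, 'b': 1, 'f': 1, 'i': 1})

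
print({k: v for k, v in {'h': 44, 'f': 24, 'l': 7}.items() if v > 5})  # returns {'h': 44, 'f': 24, 'l': 7}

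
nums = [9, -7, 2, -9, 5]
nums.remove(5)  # [9, -7, 2, -9]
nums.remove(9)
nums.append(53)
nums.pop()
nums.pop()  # -9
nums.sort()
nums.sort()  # [-7, 2]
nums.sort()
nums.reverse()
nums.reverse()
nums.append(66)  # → [-7, 2, 66]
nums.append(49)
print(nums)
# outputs [-7, 2, 66, 49]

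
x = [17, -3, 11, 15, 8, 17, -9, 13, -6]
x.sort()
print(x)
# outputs [-9, -6, -3, 8, 11, 13, 15, 17, 17]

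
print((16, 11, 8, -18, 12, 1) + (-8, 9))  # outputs (16, 11, 8, -18, 12, 1, -8, 9)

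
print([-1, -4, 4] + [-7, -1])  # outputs [-1, -4, 4, -7, -1]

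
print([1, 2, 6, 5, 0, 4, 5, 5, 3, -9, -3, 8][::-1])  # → [8, -3, -9, 3, 5, 5, 4, 0, 5, 6, 2, 1]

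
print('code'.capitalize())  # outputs Code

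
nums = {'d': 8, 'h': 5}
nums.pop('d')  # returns 8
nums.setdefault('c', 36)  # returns 36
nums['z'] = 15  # {'h': 5, 'c': 36, 'z': 15}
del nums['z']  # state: {'h': 5, 'c': 36}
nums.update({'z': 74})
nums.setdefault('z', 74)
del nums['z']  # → {'h': 5, 'c': 36}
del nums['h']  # {'c': 36}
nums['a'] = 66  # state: {'c': 36, 'a': 66}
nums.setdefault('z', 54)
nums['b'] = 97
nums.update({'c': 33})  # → {'c': 33, 'a': 66, 'z': 54, 'b': 97}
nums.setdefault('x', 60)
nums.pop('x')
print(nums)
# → {'c': 33, 'a': 66, 'z': 54, 'b': 97}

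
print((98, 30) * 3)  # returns (98, 30, 98, 30, 98, 30)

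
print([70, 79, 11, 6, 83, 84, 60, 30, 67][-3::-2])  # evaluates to [60, 83, 11, 70]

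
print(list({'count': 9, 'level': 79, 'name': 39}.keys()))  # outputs ['count', 'level', 'name']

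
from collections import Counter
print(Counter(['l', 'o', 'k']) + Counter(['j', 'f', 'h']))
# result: Counter({'l': 1, 'o': 1, 'k': 1, 'j': 1, 'f': 1, 'h': 1})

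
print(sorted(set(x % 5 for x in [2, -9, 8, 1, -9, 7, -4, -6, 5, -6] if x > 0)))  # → [0, 1, 2, 3]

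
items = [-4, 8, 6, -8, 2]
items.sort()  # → [-8, -4, 2, 6, 8]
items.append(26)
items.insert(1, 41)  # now [-8, 41, -4, 2, 6, 8, 26]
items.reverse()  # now [26, 8, 6, 2, -4, 41, -8]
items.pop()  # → -8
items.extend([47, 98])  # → [26, 8, 6, 2, -4, 41, 47, 98]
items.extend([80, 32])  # [26, 8, 6, 2, -4, 41, 47, 98, 80, 32]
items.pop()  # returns 32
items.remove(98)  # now [26, 8, 6, 2, -4, 41, 47, 80]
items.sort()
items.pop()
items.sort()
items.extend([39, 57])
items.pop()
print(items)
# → [-4, 2, 6, 8, 26, 41, 47, 39]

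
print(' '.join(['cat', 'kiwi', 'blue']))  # cat kiwi blue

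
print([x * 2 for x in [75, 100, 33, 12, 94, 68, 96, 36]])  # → [150, 200, 66, 24, 188, 136, 192, 72]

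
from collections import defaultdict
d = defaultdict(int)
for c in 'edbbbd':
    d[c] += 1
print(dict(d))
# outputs {'e': 1, 'd': 2, 'b': 3}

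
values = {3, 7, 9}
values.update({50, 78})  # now {3, 7, 9, 50, 78}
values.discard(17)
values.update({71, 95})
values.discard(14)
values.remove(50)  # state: {3, 7, 9, 71, 78, 95}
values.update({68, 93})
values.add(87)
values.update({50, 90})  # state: {3, 7, 9, 50, 68, 71, 78, 87, 90, 93, 95}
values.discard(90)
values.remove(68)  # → {3, 7, 9, 50, 71, 78, 87, 93, 95}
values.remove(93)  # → {3, 7, 9, 50, 71, 78, 87, 95}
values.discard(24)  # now {3, 7, 9, 50, 71, 78, 87, 95}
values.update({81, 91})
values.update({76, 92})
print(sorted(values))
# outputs [3, 7, 9, 50, 71, 76, 78, 81, 87, 91, 92, 95]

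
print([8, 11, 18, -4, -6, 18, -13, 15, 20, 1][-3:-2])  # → [15]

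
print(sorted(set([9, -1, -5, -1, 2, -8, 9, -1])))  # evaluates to [-8, -5, -1, 2, 9]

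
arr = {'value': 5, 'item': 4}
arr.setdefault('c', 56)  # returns 56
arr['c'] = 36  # {'value': 5, 'item': 4, 'c': 36}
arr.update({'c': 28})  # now {'value': 5, 'item': 4, 'c': 28}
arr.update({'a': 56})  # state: {'value': 5, 'item': 4, 'c': 28, 'a': 56}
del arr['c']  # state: {'value': 5, 'item': 4, 'a': 56}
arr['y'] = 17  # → {'value': 5, 'item': 4, 'a': 56, 'y': 17}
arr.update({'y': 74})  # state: {'value': 5, 'item': 4, 'a': 56, 'y': 74}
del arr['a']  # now {'value': 5, 'item': 4, 'y': 74}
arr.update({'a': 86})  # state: {'value': 5, 'item': 4, 'y': 74, 'a': 86}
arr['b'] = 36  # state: {'value': 5, 'item': 4, 'y': 74, 'a': 86, 'b': 36}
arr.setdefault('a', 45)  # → 86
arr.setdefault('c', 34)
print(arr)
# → {'value': 5, 'item': 4, 'y': 74, 'a': 86, 'b': 36, 'c': 34}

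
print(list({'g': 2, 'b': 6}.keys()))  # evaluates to ['g', 'b']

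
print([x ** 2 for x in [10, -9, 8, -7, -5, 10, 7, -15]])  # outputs [100, 81, 64, 49, 25, 100, 49, 225]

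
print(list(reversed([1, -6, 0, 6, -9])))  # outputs [-9, 6, 0, -6, 1]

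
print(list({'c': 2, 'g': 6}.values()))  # [2, 6]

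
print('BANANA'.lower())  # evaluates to banana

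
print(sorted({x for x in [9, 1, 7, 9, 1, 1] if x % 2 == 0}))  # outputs []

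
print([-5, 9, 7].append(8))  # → None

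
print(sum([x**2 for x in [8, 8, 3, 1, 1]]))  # 139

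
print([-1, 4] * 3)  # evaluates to [-1, 4, -1, 4, -1, 4]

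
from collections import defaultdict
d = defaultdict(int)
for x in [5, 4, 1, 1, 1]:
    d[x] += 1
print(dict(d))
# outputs {5: 1, 4: 1, 1: 3}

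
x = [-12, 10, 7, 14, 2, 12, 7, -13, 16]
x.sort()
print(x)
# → [-13, -12, 2, 7, 7, 10, 12, 14, 16]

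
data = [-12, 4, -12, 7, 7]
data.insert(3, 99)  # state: [-12, 4, -12, 99, 7, 7]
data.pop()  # 7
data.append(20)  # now [-12, 4, -12, 99, 7, 20]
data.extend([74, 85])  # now [-12, 4, -12, 99, 7, 20, 74, 85]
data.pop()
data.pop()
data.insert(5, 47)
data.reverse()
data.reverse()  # [-12, 4, -12, 99, 7, 47, 20]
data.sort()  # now [-12, -12, 4, 7, 20, 47, 99]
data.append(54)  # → [-12, -12, 4, 7, 20, 47, 99, 54]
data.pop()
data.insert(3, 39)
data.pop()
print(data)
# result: [-12, -12, 4, 39, 7, 20, 47]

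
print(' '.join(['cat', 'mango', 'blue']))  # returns cat mango blue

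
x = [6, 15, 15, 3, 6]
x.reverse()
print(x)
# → [6, 3, 15, 15, 6]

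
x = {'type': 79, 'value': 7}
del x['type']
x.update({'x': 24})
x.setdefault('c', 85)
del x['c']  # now {'value': 7, 'x': 24}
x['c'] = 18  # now {'value': 7, 'x': 24, 'c': 18}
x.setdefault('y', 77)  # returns 77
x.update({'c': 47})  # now {'value': 7, 'x': 24, 'c': 47, 'y': 77}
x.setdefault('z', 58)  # 58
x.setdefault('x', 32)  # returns 24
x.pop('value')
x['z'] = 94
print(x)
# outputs {'x': 24, 'c': 47, 'y': 77, 'z': 94}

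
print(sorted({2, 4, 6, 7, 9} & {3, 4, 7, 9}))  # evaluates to [4, 7, 9]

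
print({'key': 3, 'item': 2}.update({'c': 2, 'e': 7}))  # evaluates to None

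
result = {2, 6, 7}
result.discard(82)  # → {2, 6, 7}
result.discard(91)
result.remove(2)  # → {6, 7}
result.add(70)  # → {6, 7, 70}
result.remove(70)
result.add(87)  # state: {6, 7, 87}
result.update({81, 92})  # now {6, 7, 81, 87, 92}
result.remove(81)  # {6, 7, 87, 92}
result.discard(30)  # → {6, 7, 87, 92}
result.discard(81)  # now {6, 7, 87, 92}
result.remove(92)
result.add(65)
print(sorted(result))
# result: [6, 7, 65, 87]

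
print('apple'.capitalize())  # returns Apple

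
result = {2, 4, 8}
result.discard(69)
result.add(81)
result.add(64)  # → {2, 4, 8, 64, 81}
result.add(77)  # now {2, 4, 8, 64, 77, 81}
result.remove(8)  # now {2, 4, 64, 77, 81}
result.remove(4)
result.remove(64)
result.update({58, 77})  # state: {2, 58, 77, 81}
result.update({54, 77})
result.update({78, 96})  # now {2, 54, 58, 77, 78, 81, 96}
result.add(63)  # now {2, 54, 58, 63, 77, 78, 81, 96}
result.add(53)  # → {2, 53, 54, 58, 63, 77, 78, 81, 96}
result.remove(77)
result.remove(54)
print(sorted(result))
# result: [2, 53, 58, 63, 78, 81, 96]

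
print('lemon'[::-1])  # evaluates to nomel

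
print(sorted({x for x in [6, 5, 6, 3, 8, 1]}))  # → [1, 3, 5, 6, 8]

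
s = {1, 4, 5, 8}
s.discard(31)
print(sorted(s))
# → [1, 4, 5, 8]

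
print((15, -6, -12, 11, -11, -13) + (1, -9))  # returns (15, -6, -12, 11, -11, -13, 1, -9)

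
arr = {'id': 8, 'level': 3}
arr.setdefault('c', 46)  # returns 46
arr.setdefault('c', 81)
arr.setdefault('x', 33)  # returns 33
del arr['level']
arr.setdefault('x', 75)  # 33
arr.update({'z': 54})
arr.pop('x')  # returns 33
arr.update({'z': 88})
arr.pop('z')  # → 88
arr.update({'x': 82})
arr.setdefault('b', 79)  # 79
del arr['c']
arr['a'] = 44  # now {'id': 8, 'x': 82, 'b': 79, 'a': 44}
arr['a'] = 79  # {'id': 8, 'x': 82, 'b': 79, 'a': 79}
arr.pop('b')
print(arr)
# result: {'id': 8, 'x': 82, 'a': 79}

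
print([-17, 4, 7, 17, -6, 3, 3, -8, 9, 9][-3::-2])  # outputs [-8, 3, 17, 4]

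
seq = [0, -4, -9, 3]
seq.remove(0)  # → [-4, -9, 3]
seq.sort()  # [-9, -4, 3]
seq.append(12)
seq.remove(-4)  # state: [-9, 3, 12]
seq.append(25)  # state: [-9, 3, 12, 25]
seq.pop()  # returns 25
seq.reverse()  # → [12, 3, -9]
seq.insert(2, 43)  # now [12, 3, 43, -9]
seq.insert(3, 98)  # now [12, 3, 43, 98, -9]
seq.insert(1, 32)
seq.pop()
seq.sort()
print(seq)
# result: [3, 12, 32, 43, 98]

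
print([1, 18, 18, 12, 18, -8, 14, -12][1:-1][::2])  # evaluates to [18, 12, -8]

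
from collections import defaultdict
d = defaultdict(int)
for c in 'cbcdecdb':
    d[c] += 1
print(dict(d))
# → {'c': 3, 'b': 2, 'd': 2, 'e': 1}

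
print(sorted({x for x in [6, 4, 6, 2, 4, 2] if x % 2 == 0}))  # [2, 4, 6]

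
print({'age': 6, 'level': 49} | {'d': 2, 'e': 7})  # {'age': 6, 'level': 49, 'd': 2, 'e': 7}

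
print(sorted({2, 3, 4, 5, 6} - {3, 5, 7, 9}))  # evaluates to [2, 4, 6]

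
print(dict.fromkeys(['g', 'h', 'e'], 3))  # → {'g': 3, 'h': 3, 'e': 3}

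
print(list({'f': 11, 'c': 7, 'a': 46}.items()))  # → [('f', 11), ('c', 7), ('a', 46)]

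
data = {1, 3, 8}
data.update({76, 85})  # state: {1, 3, 8, 76, 85}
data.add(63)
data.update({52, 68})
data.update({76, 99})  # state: {1, 3, 8, 52, 63, 68, 76, 85, 99}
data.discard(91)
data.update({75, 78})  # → {1, 3, 8, 52, 63, 68, 75, 76, 78, 85, 99}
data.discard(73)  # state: {1, 3, 8, 52, 63, 68, 75, 76, 78, 85, 99}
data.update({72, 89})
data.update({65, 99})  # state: {1, 3, 8, 52, 63, 65, 68, 72, 75, 76, 78, 85, 89, 99}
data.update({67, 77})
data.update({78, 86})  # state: {1, 3, 8, 52, 63, 65, 67, 68, 72, 75, 76, 77, 78, 85, 86, 89, 99}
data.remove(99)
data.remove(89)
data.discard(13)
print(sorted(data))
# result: [1, 3, 8, 52, 63, 65, 67, 68, 72, 75, 76, 77, 78, 85, 86]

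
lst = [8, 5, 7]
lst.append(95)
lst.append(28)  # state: [8, 5, 7, 95, 28]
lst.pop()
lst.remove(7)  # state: [8, 5, 95]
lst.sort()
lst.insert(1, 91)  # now [5, 91, 8, 95]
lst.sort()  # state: [5, 8, 91, 95]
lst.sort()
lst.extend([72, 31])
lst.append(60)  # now [5, 8, 91, 95, 72, 31, 60]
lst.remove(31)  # [5, 8, 91, 95, 72, 60]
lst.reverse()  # [60, 72, 95, 91, 8, 5]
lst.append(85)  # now [60, 72, 95, 91, 8, 5, 85]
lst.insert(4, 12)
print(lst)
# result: [60, 72, 95, 91, 12, 8, 5, 85]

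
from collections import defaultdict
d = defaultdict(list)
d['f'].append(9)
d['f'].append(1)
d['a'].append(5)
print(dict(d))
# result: {'f': [9, 1], 'a': [5]}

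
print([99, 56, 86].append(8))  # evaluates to None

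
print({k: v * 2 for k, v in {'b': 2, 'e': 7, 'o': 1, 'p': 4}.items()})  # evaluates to {'b': 4, 'e': 14, 'o': 2, 'p': 8}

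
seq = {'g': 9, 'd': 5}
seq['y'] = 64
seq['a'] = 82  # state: {'g': 9, 'd': 5, 'y': 64, 'a': 82}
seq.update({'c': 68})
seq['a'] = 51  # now {'g': 9, 'd': 5, 'y': 64, 'a': 51, 'c': 68}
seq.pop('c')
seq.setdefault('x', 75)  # 75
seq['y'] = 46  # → {'g': 9, 'd': 5, 'y': 46, 'a': 51, 'x': 75}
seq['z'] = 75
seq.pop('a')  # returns 51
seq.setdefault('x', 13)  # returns 75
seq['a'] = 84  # {'g': 9, 'd': 5, 'y': 46, 'x': 75, 'z': 75, 'a': 84}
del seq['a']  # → {'g': 9, 'd': 5, 'y': 46, 'x': 75, 'z': 75}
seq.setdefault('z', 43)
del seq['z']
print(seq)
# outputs {'g': 9, 'd': 5, 'y': 46, 'x': 75}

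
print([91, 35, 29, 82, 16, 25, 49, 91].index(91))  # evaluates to 0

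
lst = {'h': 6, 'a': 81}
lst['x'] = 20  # {'h': 6, 'a': 81, 'x': 20}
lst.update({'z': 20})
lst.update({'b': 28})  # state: {'h': 6, 'a': 81, 'x': 20, 'z': 20, 'b': 28}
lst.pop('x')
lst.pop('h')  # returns 6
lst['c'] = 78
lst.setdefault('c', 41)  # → 78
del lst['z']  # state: {'a': 81, 'b': 28, 'c': 78}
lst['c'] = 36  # {'a': 81, 'b': 28, 'c': 36}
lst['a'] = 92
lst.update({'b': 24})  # {'a': 92, 'b': 24, 'c': 36}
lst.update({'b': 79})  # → {'a': 92, 'b': 79, 'c': 36}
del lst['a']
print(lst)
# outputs {'b': 79, 'c': 36}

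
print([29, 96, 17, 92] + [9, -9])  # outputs [29, 96, 17, 92, 9, -9]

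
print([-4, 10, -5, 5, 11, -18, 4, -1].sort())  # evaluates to None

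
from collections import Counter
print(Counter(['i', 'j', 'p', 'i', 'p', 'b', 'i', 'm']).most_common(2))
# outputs [('i', 3), ('p', 2)]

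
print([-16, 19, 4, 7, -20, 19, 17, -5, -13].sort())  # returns None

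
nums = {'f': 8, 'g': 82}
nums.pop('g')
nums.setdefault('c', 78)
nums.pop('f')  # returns 8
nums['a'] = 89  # {'c': 78, 'a': 89}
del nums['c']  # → {'a': 89}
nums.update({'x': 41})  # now {'a': 89, 'x': 41}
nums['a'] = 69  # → {'a': 69, 'x': 41}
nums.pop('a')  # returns 69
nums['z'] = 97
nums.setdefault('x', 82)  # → 41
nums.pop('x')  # 41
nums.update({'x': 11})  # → {'z': 97, 'x': 11}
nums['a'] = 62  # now {'z': 97, 'x': 11, 'a': 62}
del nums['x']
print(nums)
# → {'z': 97, 'a': 62}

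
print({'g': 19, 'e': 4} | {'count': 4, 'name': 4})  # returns {'g': 19, 'e': 4, 'count': 4, 'name': 4}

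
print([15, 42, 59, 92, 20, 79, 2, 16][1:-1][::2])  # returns [42, 92, 79]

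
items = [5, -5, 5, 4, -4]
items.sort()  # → [-5, -4, 4, 5, 5]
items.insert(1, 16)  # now [-5, 16, -4, 4, 5, 5]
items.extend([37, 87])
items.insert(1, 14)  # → [-5, 14, 16, -4, 4, 5, 5, 37, 87]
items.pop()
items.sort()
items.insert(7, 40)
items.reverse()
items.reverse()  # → [-5, -4, 4, 5, 5, 14, 16, 40, 37]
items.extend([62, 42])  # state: [-5, -4, 4, 5, 5, 14, 16, 40, 37, 62, 42]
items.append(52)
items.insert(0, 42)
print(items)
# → [42, -5, -4, 4, 5, 5, 14, 16, 40, 37, 62, 42, 52]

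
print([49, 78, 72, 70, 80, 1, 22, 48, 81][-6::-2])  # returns [70, 78]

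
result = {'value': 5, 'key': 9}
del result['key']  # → {'value': 5}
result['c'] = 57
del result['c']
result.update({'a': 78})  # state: {'value': 5, 'a': 78}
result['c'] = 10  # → {'value': 5, 'a': 78, 'c': 10}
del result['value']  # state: {'a': 78, 'c': 10}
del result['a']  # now {'c': 10}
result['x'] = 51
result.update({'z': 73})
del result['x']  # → {'c': 10, 'z': 73}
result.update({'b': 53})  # {'c': 10, 'z': 73, 'b': 53}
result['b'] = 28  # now {'c': 10, 'z': 73, 'b': 28}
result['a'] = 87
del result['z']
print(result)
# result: {'c': 10, 'b': 28, 'a': 87}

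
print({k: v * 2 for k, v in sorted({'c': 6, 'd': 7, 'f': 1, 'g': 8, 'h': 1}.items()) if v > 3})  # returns {'c': 12, 'd': 14, 'g': 16}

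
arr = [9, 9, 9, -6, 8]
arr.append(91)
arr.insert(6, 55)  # [9, 9, 9, -6, 8, 91, 55]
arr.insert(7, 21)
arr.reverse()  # [21, 55, 91, 8, -6, 9, 9, 9]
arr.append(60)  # [21, 55, 91, 8, -6, 9, 9, 9, 60]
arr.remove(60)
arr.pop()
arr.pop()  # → 9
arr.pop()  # 9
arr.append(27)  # [21, 55, 91, 8, -6, 27]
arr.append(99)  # [21, 55, 91, 8, -6, 27, 99]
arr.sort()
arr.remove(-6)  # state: [8, 21, 27, 55, 91, 99]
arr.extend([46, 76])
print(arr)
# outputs [8, 21, 27, 55, 91, 99, 46, 76]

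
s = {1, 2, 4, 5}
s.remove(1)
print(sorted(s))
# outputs [2, 4, 5]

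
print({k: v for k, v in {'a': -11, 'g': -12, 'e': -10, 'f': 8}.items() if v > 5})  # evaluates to {'f': 8}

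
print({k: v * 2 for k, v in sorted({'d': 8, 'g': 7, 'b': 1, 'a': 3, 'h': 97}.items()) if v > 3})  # {'d': 16, 'g': 14, 'h': 194}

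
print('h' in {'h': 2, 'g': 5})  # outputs True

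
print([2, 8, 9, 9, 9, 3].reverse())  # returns None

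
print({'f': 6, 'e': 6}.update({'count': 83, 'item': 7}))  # None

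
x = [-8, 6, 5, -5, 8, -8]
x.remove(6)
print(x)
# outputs [-8, 5, -5, 8, -8]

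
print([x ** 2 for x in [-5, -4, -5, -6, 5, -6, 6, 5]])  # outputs [25, 16, 25, 36, 25, 36, 36, 25]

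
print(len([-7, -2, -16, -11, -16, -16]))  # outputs 6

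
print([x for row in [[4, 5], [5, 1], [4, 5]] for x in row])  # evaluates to [4, 5, 5, 1, 4, 5]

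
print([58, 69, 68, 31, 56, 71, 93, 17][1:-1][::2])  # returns [69, 31, 71]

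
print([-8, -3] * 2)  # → [-8, -3, -8, -3]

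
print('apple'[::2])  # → ape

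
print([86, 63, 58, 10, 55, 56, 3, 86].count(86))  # 2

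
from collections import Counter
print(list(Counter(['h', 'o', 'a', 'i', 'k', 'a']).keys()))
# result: ['h', 'o', 'a', 'i', 'k']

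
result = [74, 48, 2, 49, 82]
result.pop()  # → 82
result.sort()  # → [2, 48, 49, 74]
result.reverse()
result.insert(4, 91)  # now [74, 49, 48, 2, 91]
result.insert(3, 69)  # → [74, 49, 48, 69, 2, 91]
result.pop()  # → 91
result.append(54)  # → [74, 49, 48, 69, 2, 54]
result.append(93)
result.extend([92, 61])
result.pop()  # 61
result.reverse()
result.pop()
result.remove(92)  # [93, 54, 2, 69, 48, 49]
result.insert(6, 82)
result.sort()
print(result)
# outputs [2, 48, 49, 54, 69, 82, 93]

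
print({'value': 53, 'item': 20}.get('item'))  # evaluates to 20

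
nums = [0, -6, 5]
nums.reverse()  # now [5, -6, 0]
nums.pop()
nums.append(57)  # [5, -6, 57]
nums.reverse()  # [57, -6, 5]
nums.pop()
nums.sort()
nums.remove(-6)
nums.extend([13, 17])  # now [57, 13, 17]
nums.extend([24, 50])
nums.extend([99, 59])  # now [57, 13, 17, 24, 50, 99, 59]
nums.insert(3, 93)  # [57, 13, 17, 93, 24, 50, 99, 59]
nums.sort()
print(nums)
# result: [13, 17, 24, 50, 57, 59, 93, 99]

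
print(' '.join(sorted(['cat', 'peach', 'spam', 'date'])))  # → cat date peach spam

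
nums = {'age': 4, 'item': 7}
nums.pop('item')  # 7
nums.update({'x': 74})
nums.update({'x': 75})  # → {'age': 4, 'x': 75}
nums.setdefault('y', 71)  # 71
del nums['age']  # {'x': 75, 'y': 71}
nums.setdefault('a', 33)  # 33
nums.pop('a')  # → 33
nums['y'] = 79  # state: {'x': 75, 'y': 79}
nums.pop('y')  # 79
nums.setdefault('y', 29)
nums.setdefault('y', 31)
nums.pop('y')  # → 29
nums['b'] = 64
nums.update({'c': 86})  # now {'x': 75, 'b': 64, 'c': 86}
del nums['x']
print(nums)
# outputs {'b': 64, 'c': 86}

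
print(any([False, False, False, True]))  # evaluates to True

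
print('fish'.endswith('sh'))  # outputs True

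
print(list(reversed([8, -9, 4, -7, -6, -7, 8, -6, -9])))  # [-9, -6, 8, -7, -6, -7, 4, -9, 8]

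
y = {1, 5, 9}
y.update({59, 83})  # {1, 5, 9, 59, 83}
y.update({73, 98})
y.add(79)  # {1, 5, 9, 59, 73, 79, 83, 98}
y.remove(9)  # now {1, 5, 59, 73, 79, 83, 98}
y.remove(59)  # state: {1, 5, 73, 79, 83, 98}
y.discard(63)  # {1, 5, 73, 79, 83, 98}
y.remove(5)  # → {1, 73, 79, 83, 98}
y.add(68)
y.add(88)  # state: {1, 68, 73, 79, 83, 88, 98}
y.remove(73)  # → {1, 68, 79, 83, 88, 98}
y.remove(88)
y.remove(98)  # {1, 68, 79, 83}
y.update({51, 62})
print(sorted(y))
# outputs [1, 51, 62, 68, 79, 83]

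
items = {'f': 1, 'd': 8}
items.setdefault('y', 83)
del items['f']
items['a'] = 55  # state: {'d': 8, 'y': 83, 'a': 55}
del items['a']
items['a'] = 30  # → {'d': 8, 'y': 83, 'a': 30}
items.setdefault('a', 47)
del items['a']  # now {'d': 8, 'y': 83}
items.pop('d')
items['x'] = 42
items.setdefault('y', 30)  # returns 83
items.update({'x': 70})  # {'y': 83, 'x': 70}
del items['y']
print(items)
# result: {'x': 70}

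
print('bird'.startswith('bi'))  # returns True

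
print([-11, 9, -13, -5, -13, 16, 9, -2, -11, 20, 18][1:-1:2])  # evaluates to [9, -5, 16, -2, 20]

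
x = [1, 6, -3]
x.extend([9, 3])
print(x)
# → [1, 6, -3, 9, 3]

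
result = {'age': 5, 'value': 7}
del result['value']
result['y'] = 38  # {'age': 5, 'y': 38}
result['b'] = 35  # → {'age': 5, 'y': 38, 'b': 35}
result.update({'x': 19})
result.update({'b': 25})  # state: {'age': 5, 'y': 38, 'b': 25, 'x': 19}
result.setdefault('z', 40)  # 40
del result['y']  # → {'age': 5, 'b': 25, 'x': 19, 'z': 40}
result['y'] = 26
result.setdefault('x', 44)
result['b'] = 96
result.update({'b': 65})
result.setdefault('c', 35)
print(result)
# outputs {'age': 5, 'b': 65, 'x': 19, 'z': 40, 'y': 26, 'c': 35}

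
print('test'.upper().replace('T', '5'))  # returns 5ES5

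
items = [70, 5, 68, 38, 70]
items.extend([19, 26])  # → [70, 5, 68, 38, 70, 19, 26]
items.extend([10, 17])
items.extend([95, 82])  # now [70, 5, 68, 38, 70, 19, 26, 10, 17, 95, 82]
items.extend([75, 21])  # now [70, 5, 68, 38, 70, 19, 26, 10, 17, 95, 82, 75, 21]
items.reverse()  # [21, 75, 82, 95, 17, 10, 26, 19, 70, 38, 68, 5, 70]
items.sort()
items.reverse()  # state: [95, 82, 75, 70, 70, 68, 38, 26, 21, 19, 17, 10, 5]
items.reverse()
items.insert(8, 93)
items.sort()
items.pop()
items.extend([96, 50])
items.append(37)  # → [5, 10, 17, 19, 21, 26, 38, 68, 70, 70, 75, 82, 93, 96, 50, 37]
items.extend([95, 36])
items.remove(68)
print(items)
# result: [5, 10, 17, 19, 21, 26, 38, 70, 70, 75, 82, 93, 96, 50, 37, 95, 36]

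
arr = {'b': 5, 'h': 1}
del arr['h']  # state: {'b': 5}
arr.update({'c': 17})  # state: {'b': 5, 'c': 17}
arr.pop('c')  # 17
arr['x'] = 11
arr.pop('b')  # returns 5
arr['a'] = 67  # {'x': 11, 'a': 67}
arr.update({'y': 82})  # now {'x': 11, 'a': 67, 'y': 82}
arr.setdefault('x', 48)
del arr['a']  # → {'x': 11, 'y': 82}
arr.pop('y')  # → 82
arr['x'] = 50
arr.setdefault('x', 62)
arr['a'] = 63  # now {'x': 50, 'a': 63}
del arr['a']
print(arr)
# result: {'x': 50}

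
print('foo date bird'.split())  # ['foo', 'date', 'bird']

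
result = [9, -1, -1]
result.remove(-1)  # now [9, -1]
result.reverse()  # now [-1, 9]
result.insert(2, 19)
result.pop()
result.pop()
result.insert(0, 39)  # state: [39, -1]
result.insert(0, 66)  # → [66, 39, -1]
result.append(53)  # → [66, 39, -1, 53]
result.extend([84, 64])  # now [66, 39, -1, 53, 84, 64]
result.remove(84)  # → [66, 39, -1, 53, 64]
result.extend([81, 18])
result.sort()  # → [-1, 18, 39, 53, 64, 66, 81]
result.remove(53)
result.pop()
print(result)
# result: [-1, 18, 39, 64, 66]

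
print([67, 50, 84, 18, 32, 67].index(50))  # 1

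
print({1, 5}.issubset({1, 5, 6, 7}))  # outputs True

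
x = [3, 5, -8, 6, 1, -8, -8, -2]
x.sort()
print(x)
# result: [-8, -8, -8, -2, 1, 3, 5, 6]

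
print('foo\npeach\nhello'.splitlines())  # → ['foo', 'peach', 'hello']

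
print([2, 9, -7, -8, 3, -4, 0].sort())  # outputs None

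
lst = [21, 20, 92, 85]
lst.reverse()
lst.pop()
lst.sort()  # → [20, 85, 92]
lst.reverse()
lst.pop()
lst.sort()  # [85, 92]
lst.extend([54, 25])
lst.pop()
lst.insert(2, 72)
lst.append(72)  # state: [85, 92, 72, 54, 72]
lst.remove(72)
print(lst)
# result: [85, 92, 54, 72]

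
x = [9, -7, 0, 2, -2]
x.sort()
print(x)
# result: [-7, -2, 0, 2, 9]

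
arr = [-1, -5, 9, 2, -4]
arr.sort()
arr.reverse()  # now [9, 2, -1, -4, -5]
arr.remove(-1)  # [9, 2, -4, -5]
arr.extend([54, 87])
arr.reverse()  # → [87, 54, -5, -4, 2, 9]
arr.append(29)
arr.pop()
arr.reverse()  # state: [9, 2, -4, -5, 54, 87]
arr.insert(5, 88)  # [9, 2, -4, -5, 54, 88, 87]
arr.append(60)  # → [9, 2, -4, -5, 54, 88, 87, 60]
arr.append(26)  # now [9, 2, -4, -5, 54, 88, 87, 60, 26]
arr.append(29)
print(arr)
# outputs [9, 2, -4, -5, 54, 88, 87, 60, 26, 29]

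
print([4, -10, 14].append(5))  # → None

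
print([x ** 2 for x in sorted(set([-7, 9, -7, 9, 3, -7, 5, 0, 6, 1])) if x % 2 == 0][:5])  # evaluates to [0, 36]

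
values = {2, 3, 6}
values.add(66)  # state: {2, 3, 6, 66}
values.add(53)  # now {2, 3, 6, 53, 66}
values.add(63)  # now {2, 3, 6, 53, 63, 66}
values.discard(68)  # {2, 3, 6, 53, 63, 66}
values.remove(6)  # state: {2, 3, 53, 63, 66}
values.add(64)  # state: {2, 3, 53, 63, 64, 66}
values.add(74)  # {2, 3, 53, 63, 64, 66, 74}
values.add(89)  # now {2, 3, 53, 63, 64, 66, 74, 89}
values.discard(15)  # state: {2, 3, 53, 63, 64, 66, 74, 89}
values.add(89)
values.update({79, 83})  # {2, 3, 53, 63, 64, 66, 74, 79, 83, 89}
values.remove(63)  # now {2, 3, 53, 64, 66, 74, 79, 83, 89}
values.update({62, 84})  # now {2, 3, 53, 62, 64, 66, 74, 79, 83, 84, 89}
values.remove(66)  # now {2, 3, 53, 62, 64, 74, 79, 83, 84, 89}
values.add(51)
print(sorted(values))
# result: [2, 3, 51, 53, 62, 64, 74, 79, 83, 84, 89]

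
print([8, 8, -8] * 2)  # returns [8, 8, -8, 8, 8, -8]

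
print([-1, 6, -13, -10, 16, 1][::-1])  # [1, 16, -10, -13, 6, -1]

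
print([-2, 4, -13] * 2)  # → [-2, 4, -13, -2, 4, -13]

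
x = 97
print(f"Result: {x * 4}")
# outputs Result: 388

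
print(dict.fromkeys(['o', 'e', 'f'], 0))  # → {'o': 0, 'e': 0, 'f': 0}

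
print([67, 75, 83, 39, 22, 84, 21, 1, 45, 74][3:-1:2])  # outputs [39, 84, 1]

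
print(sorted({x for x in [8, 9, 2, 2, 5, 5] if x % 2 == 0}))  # [2, 8]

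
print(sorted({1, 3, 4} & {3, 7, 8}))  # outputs [3]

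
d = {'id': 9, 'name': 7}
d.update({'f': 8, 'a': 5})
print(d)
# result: {'id': 9, 'name': 7, 'f': 8, 'a': 5}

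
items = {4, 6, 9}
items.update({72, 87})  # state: {4, 6, 9, 72, 87}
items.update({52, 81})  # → {4, 6, 9, 52, 72, 81, 87}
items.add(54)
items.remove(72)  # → {4, 6, 9, 52, 54, 81, 87}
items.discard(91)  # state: {4, 6, 9, 52, 54, 81, 87}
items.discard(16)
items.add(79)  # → {4, 6, 9, 52, 54, 79, 81, 87}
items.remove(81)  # {4, 6, 9, 52, 54, 79, 87}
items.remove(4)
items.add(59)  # {6, 9, 52, 54, 59, 79, 87}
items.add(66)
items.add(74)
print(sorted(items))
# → [6, 9, 52, 54, 59, 66, 74, 79, 87]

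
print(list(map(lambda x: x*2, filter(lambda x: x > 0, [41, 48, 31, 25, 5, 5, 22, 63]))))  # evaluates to [82, 96, 62, 50, 10, 10, 44, 126]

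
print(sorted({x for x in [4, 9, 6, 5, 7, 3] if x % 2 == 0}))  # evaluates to [4, 6]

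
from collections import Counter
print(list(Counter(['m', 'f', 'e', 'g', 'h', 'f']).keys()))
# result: ['m', 'f', 'e', 'g', 'h']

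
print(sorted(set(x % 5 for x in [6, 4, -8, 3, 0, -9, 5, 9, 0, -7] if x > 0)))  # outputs [0, 1, 3, 4]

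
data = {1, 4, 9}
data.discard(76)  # {1, 4, 9}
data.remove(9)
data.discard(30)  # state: {1, 4}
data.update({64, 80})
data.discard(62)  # {1, 4, 64, 80}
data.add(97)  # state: {1, 4, 64, 80, 97}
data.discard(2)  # {1, 4, 64, 80, 97}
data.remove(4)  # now {1, 64, 80, 97}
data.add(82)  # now {1, 64, 80, 82, 97}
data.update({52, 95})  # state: {1, 52, 64, 80, 82, 95, 97}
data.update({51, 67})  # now {1, 51, 52, 64, 67, 80, 82, 95, 97}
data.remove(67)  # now {1, 51, 52, 64, 80, 82, 95, 97}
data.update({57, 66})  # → {1, 51, 52, 57, 64, 66, 80, 82, 95, 97}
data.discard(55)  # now {1, 51, 52, 57, 64, 66, 80, 82, 95, 97}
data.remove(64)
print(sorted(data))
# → [1, 51, 52, 57, 66, 80, 82, 95, 97]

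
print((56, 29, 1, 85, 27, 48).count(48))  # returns 1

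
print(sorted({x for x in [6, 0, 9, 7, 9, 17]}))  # [0, 6, 7, 9, 17]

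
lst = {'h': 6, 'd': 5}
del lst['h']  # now {'d': 5}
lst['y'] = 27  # {'d': 5, 'y': 27}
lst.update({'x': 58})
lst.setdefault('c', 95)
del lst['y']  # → {'d': 5, 'x': 58, 'c': 95}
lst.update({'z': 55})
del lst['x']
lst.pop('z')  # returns 55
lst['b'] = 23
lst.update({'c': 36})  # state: {'d': 5, 'c': 36, 'b': 23}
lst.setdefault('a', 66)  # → 66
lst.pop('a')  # 66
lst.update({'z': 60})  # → {'d': 5, 'c': 36, 'b': 23, 'z': 60}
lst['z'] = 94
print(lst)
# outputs {'d': 5, 'c': 36, 'b': 23, 'z': 94}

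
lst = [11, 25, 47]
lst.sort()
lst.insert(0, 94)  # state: [94, 11, 25, 47]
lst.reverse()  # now [47, 25, 11, 94]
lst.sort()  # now [11, 25, 47, 94]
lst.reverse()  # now [94, 47, 25, 11]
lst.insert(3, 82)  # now [94, 47, 25, 82, 11]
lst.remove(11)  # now [94, 47, 25, 82]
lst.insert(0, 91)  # [91, 94, 47, 25, 82]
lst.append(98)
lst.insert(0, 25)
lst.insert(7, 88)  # [25, 91, 94, 47, 25, 82, 98, 88]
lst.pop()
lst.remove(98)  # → [25, 91, 94, 47, 25, 82]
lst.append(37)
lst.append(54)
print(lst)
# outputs [25, 91, 94, 47, 25, 82, 37, 54]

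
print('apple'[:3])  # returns app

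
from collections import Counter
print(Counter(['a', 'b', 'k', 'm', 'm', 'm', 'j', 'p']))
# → Counter({'m': 3, 'a': 1, 'b': 1, 'k': 1, 'j': 1, 'p': 1})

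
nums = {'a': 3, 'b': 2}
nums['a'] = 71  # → {'a': 71, 'b': 2}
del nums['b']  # {'a': 71}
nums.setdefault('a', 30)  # 71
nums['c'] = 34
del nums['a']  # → {'c': 34}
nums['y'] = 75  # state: {'c': 34, 'y': 75}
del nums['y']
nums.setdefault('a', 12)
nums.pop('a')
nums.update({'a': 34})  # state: {'c': 34, 'a': 34}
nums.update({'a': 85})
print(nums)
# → {'c': 34, 'a': 85}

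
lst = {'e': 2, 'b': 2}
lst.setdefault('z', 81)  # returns 81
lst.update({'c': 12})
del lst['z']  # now {'e': 2, 'b': 2, 'c': 12}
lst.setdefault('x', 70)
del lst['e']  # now {'b': 2, 'c': 12, 'x': 70}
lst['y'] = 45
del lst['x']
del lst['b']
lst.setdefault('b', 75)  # 75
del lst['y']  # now {'c': 12, 'b': 75}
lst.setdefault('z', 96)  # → 96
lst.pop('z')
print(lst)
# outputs {'c': 12, 'b': 75}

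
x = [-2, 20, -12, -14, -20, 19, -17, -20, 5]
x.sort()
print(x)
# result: [-20, -20, -17, -14, -12, -2, 5, 19, 20]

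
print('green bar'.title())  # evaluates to Green Bar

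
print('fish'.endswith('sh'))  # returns True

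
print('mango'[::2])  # mno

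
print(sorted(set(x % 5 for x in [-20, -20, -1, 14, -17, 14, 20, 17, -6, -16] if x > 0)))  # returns [0, 2, 4]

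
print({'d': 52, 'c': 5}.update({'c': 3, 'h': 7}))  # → None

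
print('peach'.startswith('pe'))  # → True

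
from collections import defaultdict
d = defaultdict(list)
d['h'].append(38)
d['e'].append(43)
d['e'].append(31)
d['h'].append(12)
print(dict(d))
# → {'h': [38, 12], 'e': [43, 31]}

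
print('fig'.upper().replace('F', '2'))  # 2IG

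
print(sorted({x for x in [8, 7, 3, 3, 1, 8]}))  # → [1, 3, 7, 8]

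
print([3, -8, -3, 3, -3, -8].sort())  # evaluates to None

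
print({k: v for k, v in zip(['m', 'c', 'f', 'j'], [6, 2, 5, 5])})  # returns {'m': 6, 'c': 2, 'f': 5, 'j': 5}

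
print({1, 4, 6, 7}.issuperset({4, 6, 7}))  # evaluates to True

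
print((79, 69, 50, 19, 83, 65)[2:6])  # (50, 19, 83, 65)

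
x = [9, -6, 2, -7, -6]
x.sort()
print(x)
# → [-7, -6, -6, 2, 9]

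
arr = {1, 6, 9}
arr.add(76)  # {1, 6, 9, 76}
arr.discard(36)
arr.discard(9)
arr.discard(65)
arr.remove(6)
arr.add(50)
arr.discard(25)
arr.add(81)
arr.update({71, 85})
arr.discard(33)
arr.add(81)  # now {1, 50, 71, 76, 81, 85}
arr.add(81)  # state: {1, 50, 71, 76, 81, 85}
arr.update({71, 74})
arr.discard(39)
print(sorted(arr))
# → [1, 50, 71, 74, 76, 81, 85]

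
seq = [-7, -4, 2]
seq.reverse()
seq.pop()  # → -7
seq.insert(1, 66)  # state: [2, 66, -4]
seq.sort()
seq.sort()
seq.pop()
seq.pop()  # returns 2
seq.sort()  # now [-4]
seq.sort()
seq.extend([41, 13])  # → [-4, 41, 13]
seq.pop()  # 13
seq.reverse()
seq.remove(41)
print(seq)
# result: [-4]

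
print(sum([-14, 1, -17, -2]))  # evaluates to -32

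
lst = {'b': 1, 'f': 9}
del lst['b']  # {'f': 9}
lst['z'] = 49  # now {'f': 9, 'z': 49}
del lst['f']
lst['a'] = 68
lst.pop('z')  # 49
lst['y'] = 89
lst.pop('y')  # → 89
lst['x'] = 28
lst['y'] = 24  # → {'a': 68, 'x': 28, 'y': 24}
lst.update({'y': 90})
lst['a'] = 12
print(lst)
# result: {'a': 12, 'x': 28, 'y': 90}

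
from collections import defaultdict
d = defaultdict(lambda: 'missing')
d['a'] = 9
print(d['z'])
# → missing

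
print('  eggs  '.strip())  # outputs eggs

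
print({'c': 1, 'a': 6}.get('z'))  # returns None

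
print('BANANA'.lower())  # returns banana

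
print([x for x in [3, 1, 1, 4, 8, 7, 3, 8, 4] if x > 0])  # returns [3, 1, 1, 4, 8, 7, 3, 8, 4]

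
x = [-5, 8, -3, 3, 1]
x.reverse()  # [1, 3, -3, 8, -5]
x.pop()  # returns -5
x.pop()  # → 8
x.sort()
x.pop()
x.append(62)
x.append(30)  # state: [-3, 1, 62, 30]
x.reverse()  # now [30, 62, 1, -3]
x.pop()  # -3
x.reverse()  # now [1, 62, 30]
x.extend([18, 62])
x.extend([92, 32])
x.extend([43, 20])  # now [1, 62, 30, 18, 62, 92, 32, 43, 20]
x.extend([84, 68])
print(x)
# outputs [1, 62, 30, 18, 62, 92, 32, 43, 20, 84, 68]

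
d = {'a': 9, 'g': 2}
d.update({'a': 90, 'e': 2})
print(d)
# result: {'a': 90, 'g': 2, 'e': 2}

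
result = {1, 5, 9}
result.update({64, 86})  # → {1, 5, 9, 64, 86}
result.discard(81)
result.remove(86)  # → {1, 5, 9, 64}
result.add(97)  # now {1, 5, 9, 64, 97}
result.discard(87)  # {1, 5, 9, 64, 97}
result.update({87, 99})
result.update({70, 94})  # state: {1, 5, 9, 64, 70, 87, 94, 97, 99}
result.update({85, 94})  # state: {1, 5, 9, 64, 70, 85, 87, 94, 97, 99}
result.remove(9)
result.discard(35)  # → {1, 5, 64, 70, 85, 87, 94, 97, 99}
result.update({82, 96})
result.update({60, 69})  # {1, 5, 60, 64, 69, 70, 82, 85, 87, 94, 96, 97, 99}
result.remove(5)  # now {1, 60, 64, 69, 70, 82, 85, 87, 94, 96, 97, 99}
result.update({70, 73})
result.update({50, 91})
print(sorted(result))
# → [1, 50, 60, 64, 69, 70, 73, 82, 85, 87, 91, 94, 96, 97, 99]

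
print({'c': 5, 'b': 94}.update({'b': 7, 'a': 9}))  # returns None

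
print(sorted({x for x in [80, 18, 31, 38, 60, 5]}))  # [5, 18, 31, 38, 60, 80]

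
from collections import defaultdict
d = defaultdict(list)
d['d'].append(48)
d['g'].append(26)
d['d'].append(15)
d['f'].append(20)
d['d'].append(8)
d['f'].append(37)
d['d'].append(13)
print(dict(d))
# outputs {'d': [48, 15, 8, 13], 'g': [26], 'f': [20, 37]}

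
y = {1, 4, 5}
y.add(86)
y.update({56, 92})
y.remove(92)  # {1, 4, 5, 56, 86}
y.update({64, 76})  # {1, 4, 5, 56, 64, 76, 86}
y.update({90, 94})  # {1, 4, 5, 56, 64, 76, 86, 90, 94}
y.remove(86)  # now {1, 4, 5, 56, 64, 76, 90, 94}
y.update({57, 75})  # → {1, 4, 5, 56, 57, 64, 75, 76, 90, 94}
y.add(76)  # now {1, 4, 5, 56, 57, 64, 75, 76, 90, 94}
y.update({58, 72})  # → {1, 4, 5, 56, 57, 58, 64, 72, 75, 76, 90, 94}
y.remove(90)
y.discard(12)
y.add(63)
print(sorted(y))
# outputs [1, 4, 5, 56, 57, 58, 63, 64, 72, 75, 76, 94]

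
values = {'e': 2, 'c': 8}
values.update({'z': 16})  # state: {'e': 2, 'c': 8, 'z': 16}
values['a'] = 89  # {'e': 2, 'c': 8, 'z': 16, 'a': 89}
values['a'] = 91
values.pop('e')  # 2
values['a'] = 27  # {'c': 8, 'z': 16, 'a': 27}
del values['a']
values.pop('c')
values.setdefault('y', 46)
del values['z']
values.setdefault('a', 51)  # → 51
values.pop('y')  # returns 46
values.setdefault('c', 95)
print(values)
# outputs {'a': 51, 'c': 95}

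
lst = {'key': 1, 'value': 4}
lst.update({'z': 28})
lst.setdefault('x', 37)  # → 37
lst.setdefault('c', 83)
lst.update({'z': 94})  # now {'key': 1, 'value': 4, 'z': 94, 'x': 37, 'c': 83}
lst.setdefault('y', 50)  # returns 50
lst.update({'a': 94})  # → {'key': 1, 'value': 4, 'z': 94, 'x': 37, 'c': 83, 'y': 50, 'a': 94}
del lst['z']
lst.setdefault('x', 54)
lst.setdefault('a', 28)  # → 94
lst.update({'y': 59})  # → {'key': 1, 'value': 4, 'x': 37, 'c': 83, 'y': 59, 'a': 94}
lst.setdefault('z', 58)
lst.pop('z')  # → 58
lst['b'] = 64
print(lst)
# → {'key': 1, 'value': 4, 'x': 37, 'c': 83, 'y': 59, 'a': 94, 'b': 64}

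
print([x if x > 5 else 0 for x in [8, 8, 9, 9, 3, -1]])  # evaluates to [8, 8, 9, 9, 0, 0]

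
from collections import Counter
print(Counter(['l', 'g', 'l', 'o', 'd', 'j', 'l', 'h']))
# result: Counter({'l': 3, 'g': 1, 'o': 1, 'd': 1, 'j': 1, 'h': 1})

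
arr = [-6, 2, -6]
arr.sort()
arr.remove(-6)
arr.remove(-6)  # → [2]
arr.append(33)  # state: [2, 33]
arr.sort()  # [2, 33]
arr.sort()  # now [2, 33]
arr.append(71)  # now [2, 33, 71]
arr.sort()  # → [2, 33, 71]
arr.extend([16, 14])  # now [2, 33, 71, 16, 14]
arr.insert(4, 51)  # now [2, 33, 71, 16, 51, 14]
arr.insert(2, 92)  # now [2, 33, 92, 71, 16, 51, 14]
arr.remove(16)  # [2, 33, 92, 71, 51, 14]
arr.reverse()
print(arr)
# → [14, 51, 71, 92, 33, 2]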